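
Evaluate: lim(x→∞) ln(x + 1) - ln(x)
This is an ∞-∞ indeterminate form.

Combine fractions or rationalize to convert ∞-∞ to 0/0 form:
  lim(x→∞) ln(x + 1) - ln(x) = 0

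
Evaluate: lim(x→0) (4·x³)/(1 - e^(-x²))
This is a 0/0 indeterminate form.

Apply L'Hôpital's rule: differentiate numerator and denominator separately.
  f(x) = 4·x^3   ⇒   f'(x) = 12·x^2
  g(x) = 1 - e^(-x^2)   ⇒   g'(x) = 2·x·e^(-x^2)
  lim(x→0) f'(x)/g'(x) = lim(x→0) (12·x^2)/(2·x·e^(-x^2))
  = 0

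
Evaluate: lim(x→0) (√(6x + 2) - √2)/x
This is a standard limit.

Factor or rationalize the expression:
  lim(x→0) (√(6x + 2) - √2)/x = 3·sqrt(2)/2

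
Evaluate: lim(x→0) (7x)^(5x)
This is an exponential indeterminate form.

For exponential indeterminate forms, take the natural log:
  Let L = lim(x→0) (7x)^(5x)
  Then ln(L) = lim(x→0) [exponent × ln(base)]
  Evaluate using L'Hôpital or standard limits, then exponentiate.
  L = 1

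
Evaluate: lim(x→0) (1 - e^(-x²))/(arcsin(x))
This is a 0/0 indeterminate form.

Apply L'Hôpital's rule: differentiate numerator and denominator separately.
  f(x) = 1 - e^(-x^2)   ⇒   f'(x) = 2·x·e^(-x^2)
  g(x) = asin(x)   ⇒   g'(x) = 1/sqrt(1 - x^2)
  lim(x→0) f'(x)/g'(x) = lim(x→0) (2·x·e^(-x^2))/(1/sqrt(1 - x^2))
  = 0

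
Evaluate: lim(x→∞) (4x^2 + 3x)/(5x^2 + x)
This is an ∞/∞ indeterminate form.

Apply L'Hôpital's rule: differentiate numerator and denominator separately.
  f(x) = 4·x^2 + 3·x   ⇒   f'(x) = 8·x + 3
  g(x) = 5·x^2 + x   ⇒   g'(x) = 10·x + 1
  lim(x→∞) f'(x)/g'(x) = lim(x→∞) (8·x + 3)/(10·x + 1)
  = 4/5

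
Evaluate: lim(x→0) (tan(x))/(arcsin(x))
This is a 0/0 indeterminate form.

Apply L'Hôpital's rule: differentiate numerator and denominator separately.
  f(x) = tan(x)   ⇒   f'(x) = tan(x)^2 + 1
  g(x) = asin(x)   ⇒   g'(x) = 1/sqrt(1 - x^2)
  lim(x→0) f'(x)/g'(x) = lim(x→0) (tan(x)^2 + 1)/(1/sqrt(1 - x^2))
  = 1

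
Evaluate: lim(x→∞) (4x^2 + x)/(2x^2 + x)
This is an ∞/∞ indeterminate form.

Apply L'Hôpital's rule: differentiate numerator and denominator separately.
  f(x) = 4·x^2 + x   ⇒   f'(x) = 8·x + 1
  g(x) = 2·x^2 + x   ⇒   g'(x) = 4·x + 1
  lim(x→∞) f'(x)/g'(x) = lim(x→∞) (8·x + 1)/(4·x + 1)
  = 2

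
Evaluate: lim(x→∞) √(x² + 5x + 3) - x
This is an ∞-∞ indeterminate form.

Combine fractions or rationalize to convert ∞-∞ to 0/0 form:
  lim(x→∞) √(x² + 5x + 3) - x = 5/2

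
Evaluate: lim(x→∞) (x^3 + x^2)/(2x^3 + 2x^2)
This is an ∞/∞ indeterminate form.

Apply L'Hôpital's rule: differentiate numerator and denominator separately.
  f(x) = x^3 + x^2   ⇒   f'(x) = 3·x^2 + 2·x
  g(x) = 2·x^3 + 2·x^2   ⇒   g'(x) = 6·x^2 + 4·x
  lim(x→∞) f'(x)/g'(x) = lim(x→∞) (3·x^2 + 2·x)/(6·x^2 + 4·x)
  = 1/2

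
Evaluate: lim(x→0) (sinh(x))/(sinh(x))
This is a 0/0 indeterminate form.

Apply L'Hôpital's rule: differentiate numerator and denominator separately.
  f(x) = sinh(x)   ⇒   f'(x) = cosh(x)
  g(x) = sinh(x)   ⇒   g'(x) = cosh(x)
  lim(x→0) f'(x)/g'(x) = lim(x→0) (cosh(x))/(cosh(x))
  = 1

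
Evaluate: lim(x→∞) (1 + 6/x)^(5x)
This is an exponential indeterminate form.

For exponential indeterminate forms, take the natural log:
  Let L = lim(x→∞) (1 + 6/x)^(5x)
  Then ln(L) = lim(x→∞) [exponent × ln(base)]
  Evaluate using L'Hôpital or standard limits, then exponentiate.
  L = e^(30)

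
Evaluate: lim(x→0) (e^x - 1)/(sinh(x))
This is a 0/0 indeterminate form.

Apply L'Hôpital's rule: differentiate numerator and denominator separately.
  f(x) = e^(x) - 1   ⇒   f'(x) = e^(x)
  g(x) = sinh(x)   ⇒   g'(x) = cosh(x)
  lim(x→0) f'(x)/g'(x) = lim(x→0) (e^(x))/(cosh(x))
  = 1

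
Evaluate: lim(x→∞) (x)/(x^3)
This is an ∞/∞ indeterminate form.

Apply L'Hôpital's rule: differentiate numerator and denominator separately.
  f(x) = x   ⇒   f'(x) = 1
  g(x) = x^3   ⇒   g'(x) = 3·x^2
  lim(x→∞) f'(x)/g'(x) = lim(x→∞) (1)/(3·x^2)
  = 0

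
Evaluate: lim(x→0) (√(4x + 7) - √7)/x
This is a standard limit.

Factor or rationalize the expression:
  lim(x→0) (√(4x + 7) - √7)/x = 2·sqrt(7)/7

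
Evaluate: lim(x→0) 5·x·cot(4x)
This is a 0·∞ indeterminate form.

Rewrite 0·∞ as a quotient (0/0 or ∞/∞ form), then apply L'Hôpital's rule:
  lim(x→0) 5·x·cot(4x) = 5/4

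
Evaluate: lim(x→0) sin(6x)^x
This is an exponential indeterminate form.

For exponential indeterminate forms, take the natural log:
  Let L = lim(x→0) sin(6x)^x
  Then ln(L) = lim(x→0) [exponent × ln(base)]
  Evaluate using L'Hôpital or standard limits, then exponentiate.
  L = 1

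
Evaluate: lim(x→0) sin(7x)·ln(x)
This is a 0·∞ indeterminate form.

Rewrite 0·∞ as a quotient (0/0 or ∞/∞ form), then apply L'Hôpital's rule:
  lim(x→0) sin(7x)·ln(x) = 0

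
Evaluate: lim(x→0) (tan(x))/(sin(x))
This is a 0/0 indeterminate form.

Apply L'Hôpital's rule: differentiate numerator and denominator separately.
  f(x) = tan(x)   ⇒   f'(x) = tan(x)^2 + 1
  g(x) = sin(x)   ⇒   g'(x) = cos(x)
  lim(x→0) f'(x)/g'(x) = lim(x→0) (tan(x)^2 + 1)/(cos(x))
  = 1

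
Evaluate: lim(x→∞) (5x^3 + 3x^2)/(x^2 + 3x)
This is an ∞/∞ indeterminate form.

Apply L'Hôpital's rule: differentiate numerator and denominator separately.
  f(x) = 5·x^3 + 3·x^2   ⇒   f'(x) = 15·x^2 + 6·x
  g(x) = x^2 + 3·x   ⇒   g'(x) = 2·x + 3
  lim(x→∞) f'(x)/g'(x) = lim(x→∞) (15·x^2 + 6·x)/(2·x + 3)
  = ∞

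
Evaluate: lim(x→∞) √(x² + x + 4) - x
This is an ∞-∞ indeterminate form.

Combine fractions or rationalize to convert ∞-∞ to 0/0 form:
  lim(x→∞) √(x² + x + 4) - x = 1/2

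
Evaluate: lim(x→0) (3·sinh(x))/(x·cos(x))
This is a 0/0 indeterminate form.

Apply L'Hôpital's rule: differentiate numerator and denominator separately.
  f(x) = 3·sinh(x)   ⇒   f'(x) = 3·cosh(x)
  g(x) = x·cos(x)   ⇒   g'(x) = -x·sin(x) + cos(x)
  lim(x→0) f'(x)/g'(x) = lim(x→0) (3·cosh(x))/(-x·sin(x) + cos(x))
  = 3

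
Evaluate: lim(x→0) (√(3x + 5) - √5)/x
This is a standard limit.

Factor or rationalize the expression:
  lim(x→0) (√(3x + 5) - √5)/x = 3·sqrt(5)/10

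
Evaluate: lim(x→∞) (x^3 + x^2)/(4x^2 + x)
This is an ∞/∞ indeterminate form.

Apply L'Hôpital's rule: differentiate numerator and denominator separately.
  f(x) = x^3 + x^2   ⇒   f'(x) = 3·x^2 + 2·x
  g(x) = 4·x^2 + x   ⇒   g'(x) = 8·x + 1
  lim(x→∞) f'(x)/g'(x) = lim(x→∞) (3·x^2 + 2·x)/(8·x + 1)
  = ∞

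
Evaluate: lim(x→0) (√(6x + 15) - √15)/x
This is a standard limit.

Factor or rationalize the expression:
  lim(x→0) (√(6x + 15) - √15)/x = sqrt(15)/5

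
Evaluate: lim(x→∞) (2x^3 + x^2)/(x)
This is an ∞/∞ indeterminate form.

Apply L'Hôpital's rule: differentiate numerator and denominator separately.
  f(x) = 2·x^3 + x^2   ⇒   f'(x) = 6·x^2 + 2·x
  g(x) = x   ⇒   g'(x) = 1
  lim(x→∞) f'(x)/g'(x) = lim(x→∞) (6·x^2 + 2·x)/(1)
  = ∞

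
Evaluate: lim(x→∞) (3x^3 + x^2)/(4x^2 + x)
This is an ∞/∞ indeterminate form.

Apply L'Hôpital's rule: differentiate numerator and denominator separately.
  f(x) = 3·x^3 + x^2   ⇒   f'(x) = 9·x^2 + 2·x
  g(x) = 4·x^2 + x   ⇒   g'(x) = 8·x + 1
  lim(x→∞) f'(x)/g'(x) = lim(x→∞) (9·x^2 + 2·x)/(8·x + 1)
  = ∞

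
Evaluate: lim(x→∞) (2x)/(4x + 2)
This is an ∞/∞ indeterminate form.

Apply L'Hôpital's rule: differentiate numerator and denominator separately.
  f(x) = 2·x   ⇒   f'(x) = 2
  g(x) = 4·x + 2   ⇒   g'(x) = 4
  lim(x→∞) f'(x)/g'(x) = lim(x→∞) (2)/(4)
  = 1/2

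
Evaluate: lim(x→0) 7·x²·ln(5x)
This is a 0·∞ indeterminate form.

Rewrite 0·∞ as a quotient (0/0 or ∞/∞ form), then apply L'Hôpital's rule:
  lim(x→0) 7·x²·ln(5x) = 0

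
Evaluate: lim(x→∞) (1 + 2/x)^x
This is an exponential indeterminate form.

For exponential indeterminate forms, take the natural log:
  Let L = lim(x→∞) (1 + 2/x)^x
  Then ln(L) = lim(x→∞) [exponent × ln(base)]
  Evaluate using L'Hôpital or standard limits, then exponentiate.
  L = e²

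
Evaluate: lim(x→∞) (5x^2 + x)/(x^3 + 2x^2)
This is an ∞/∞ indeterminate form.

Apply L'Hôpital's rule: differentiate numerator and denominator separately.
  f(x) = 5·x^2 + x   ⇒   f'(x) = 10·x + 1
  g(x) = x^3 + 2·x^2   ⇒   g'(x) = 3·x^2 + 4·x
  lim(x→∞) f'(x)/g'(x) = lim(x→∞) (10·x + 1)/(3·x^2 + 4·x)
  = 0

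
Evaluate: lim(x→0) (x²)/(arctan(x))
This is a 0/0 indeterminate form.

Apply L'Hôpital's rule: differentiate numerator and denominator separately.
  f(x) = x^2   ⇒   f'(x) = 2·x
  g(x) = atan(x)   ⇒   g'(x) = 1/(x^2 + 1)
  lim(x→0) f'(x)/g'(x) = lim(x→0) (2·x)/(1/(x^2 + 1))
  = 0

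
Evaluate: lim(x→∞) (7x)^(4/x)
This is an exponential indeterminate form.

For exponential indeterminate forms, take the natural log:
  Let L = lim(x→∞) (7x)^(4/x)
  Then ln(L) = lim(x→∞) [exponent × ln(base)]
  Evaluate using L'Hôpital or standard limits, then exponentiate.
  L = 1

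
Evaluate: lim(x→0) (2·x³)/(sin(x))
This is a 0/0 indeterminate form.

Apply L'Hôpital's rule: differentiate numerator and denominator separately.
  f(x) = 2·x^3   ⇒   f'(x) = 6·x^2
  g(x) = sin(x)   ⇒   g'(x) = cos(x)
  lim(x→0) f'(x)/g'(x) = lim(x→0) (6·x^2)/(cos(x))
  = 0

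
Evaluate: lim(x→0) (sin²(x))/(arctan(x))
This is a 0/0 indeterminate form.

Apply L'Hôpital's rule: differentiate numerator and denominator separately.
  f(x) = sin(x)^2   ⇒   f'(x) = 2·sin(x)·cos(x)
  g(x) = atan(x)   ⇒   g'(x) = 1/(x^2 + 1)
  lim(x→0) f'(x)/g'(x) = lim(x→0) (2·sin(x)·cos(x))/(1/(x^2 + 1))
  = 0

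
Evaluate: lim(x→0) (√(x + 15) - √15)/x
This is a standard limit.

Factor or rationalize the expression:
  lim(x→0) (√(x + 15) - √15)/x = sqrt(15)/30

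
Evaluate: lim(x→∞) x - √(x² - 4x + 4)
This is an ∞-∞ indeterminate form.

Combine fractions or rationalize to convert ∞-∞ to 0/0 form:
  lim(x→∞) x - √(x² - 4x + 4) = 2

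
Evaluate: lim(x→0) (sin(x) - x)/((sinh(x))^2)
This is a 0/0 indeterminate form.

Apply L'Hôpital's rule: differentiate numerator and denominator separately.
  f(x) = -x + sin(x)   ⇒   f'(x) = cos(x) - 1
  g(x) = sinh(x)^2   ⇒   g'(x) = 2·sinh(x)·cosh(x)
  lim(x→0) f'(x)/g'(x) = lim(x→0) (cos(x) - 1)/(2·sinh(x)·cosh(x))
  = 0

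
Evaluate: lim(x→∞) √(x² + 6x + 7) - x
This is an ∞-∞ indeterminate form.

Combine fractions or rationalize to convert ∞-∞ to 0/0 form:
  lim(x→∞) √(x² + 6x + 7) - x = 3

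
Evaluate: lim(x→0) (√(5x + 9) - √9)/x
This is a standard limit.

Factor or rationalize the expression:
  lim(x→0) (√(5x + 9) - √9)/x = 5/6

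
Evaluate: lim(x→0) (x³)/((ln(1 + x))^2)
This is a 0/0 indeterminate form.

Apply L'Hôpital's rule: differentiate numerator and denominator separately.
  f(x) = x^3   ⇒   f'(x) = 3·x^2
  g(x) = ln(x + 1)^2   ⇒   g'(x) = 2·ln(x + 1)/(x + 1)
  lim(x→0) f'(x)/g'(x) = lim(x→0) (3·x^2)/(2·ln(x + 1)/(x + 1))
  = 0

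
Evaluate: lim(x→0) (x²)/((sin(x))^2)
This is a 0/0 indeterminate form.

Apply L'Hôpital's rule: differentiate numerator and denominator separately.
  f(x) = x^2   ⇒   f'(x) = 2·x
  g(x) = sin(x)^2   ⇒   g'(x) = 2·sin(x)·cos(x)
  lim(x→0) f'(x)/g'(x) = lim(x→0) (2·x)/(2·sin(x)·cos(x))
  = 1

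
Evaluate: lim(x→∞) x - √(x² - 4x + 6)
This is an ∞-∞ indeterminate form.

Combine fractions or rationalize to convert ∞-∞ to 0/0 form:
  lim(x→∞) x - √(x² - 4x + 6) = 2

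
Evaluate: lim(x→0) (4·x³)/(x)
This is a 0/0 indeterminate form.

Apply L'Hôpital's rule: differentiate numerator and denominator separately.
  f(x) = 4·x^3   ⇒   f'(x) = 12·x^2
  g(x) = x   ⇒   g'(x) = 1
  lim(x→0) f'(x)/g'(x) = lim(x→0) (12·x^2)/(1)
  = 0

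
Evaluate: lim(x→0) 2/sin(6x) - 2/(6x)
This is an ∞-∞ indeterminate form.

Combine fractions or rationalize to convert ∞-∞ to 0/0 form:
  lim(x→0) 2/sin(6x) - 2/(6x) = 0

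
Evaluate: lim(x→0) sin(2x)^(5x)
This is an exponential indeterminate form.

For exponential indeterminate forms, take the natural log:
  Let L = lim(x→0) sin(2x)^(5x)
  Then ln(L) = lim(x→0) [exponent × ln(base)]
  Evaluate using L'Hôpital or standard limits, then exponentiate.
  L = 1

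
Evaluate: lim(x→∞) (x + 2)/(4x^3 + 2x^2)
This is an ∞/∞ indeterminate form.

Apply L'Hôpital's rule: differentiate numerator and denominator separately.
  f(x) = x + 2   ⇒   f'(x) = 1
  g(x) = 4·x^3 + 2·x^2   ⇒   g'(x) = 12·x^2 + 4·x
  lim(x→∞) f'(x)/g'(x) = lim(x→∞) (1)/(12·x^2 + 4·x)
  = 0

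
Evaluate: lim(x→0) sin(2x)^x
This is an exponential indeterminate form.

For exponential indeterminate forms, take the natural log:
  Let L = lim(x→0) sin(2x)^x
  Then ln(L) = lim(x→0) [exponent × ln(base)]
  Evaluate using L'Hôpital or standard limits, then exponentiate.
  L = 1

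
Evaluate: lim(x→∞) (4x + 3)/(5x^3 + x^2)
This is an ∞/∞ indeterminate form.

Apply L'Hôpital's rule: differentiate numerator and denominator separately.
  f(x) = 4·x + 3   ⇒   f'(x) = 4
  g(x) = 5·x^3 + x^2   ⇒   g'(x) = 15·x^2 + 2·x
  lim(x→∞) f'(x)/g'(x) = lim(x→∞) (4)/(15·x^2 + 2·x)
  = 0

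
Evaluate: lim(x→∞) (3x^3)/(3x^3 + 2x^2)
This is an ∞/∞ indeterminate form.

Apply L'Hôpital's rule: differentiate numerator and denominator separately.
  f(x) = 3·x^3   ⇒   f'(x) = 9·x^2
  g(x) = 3·x^3 + 2·x^2   ⇒   g'(x) = 9·x^2 + 4·x
  lim(x→∞) f'(x)/g'(x) = lim(x→∞) (9·x^2)/(9·x^2 + 4·x)
  = 1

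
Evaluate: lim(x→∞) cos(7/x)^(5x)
This is an exponential indeterminate form.

For exponential indeterminate forms, take the natural log:
  Let L = lim(x→∞) cos(7/x)^(5x)
  Then ln(L) = lim(x→∞) [exponent × ln(base)]
  Evaluate using L'Hôpital or standard limits, then exponentiate.
  L = 1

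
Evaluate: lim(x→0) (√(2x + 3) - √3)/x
This is a standard limit.

Factor or rationalize the expression:
  lim(x→0) (√(2x + 3) - √3)/x = sqrt(3)/3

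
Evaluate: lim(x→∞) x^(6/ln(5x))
This is an exponential indeterminate form.

For exponential indeterminate forms, take the natural log:
  Let L = lim(x→∞) x^(6/ln(5x))
  Then ln(L) = lim(x→∞) [exponent × ln(base)]
  Evaluate using L'Hôpital or standard limits, then exponentiate.
  L = e^(6)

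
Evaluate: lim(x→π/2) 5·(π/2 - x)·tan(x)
This is a 0·∞ indeterminate form.

Rewrite 0·∞ as a quotient (0/0 or ∞/∞ form), then apply L'Hôpital's rule:
  lim(x→π/2) 5·(π/2 - x)·tan(x) = 5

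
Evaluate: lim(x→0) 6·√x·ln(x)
This is a 0·∞ indeterminate form.

Rewrite 0·∞ as a quotient (0/0 or ∞/∞ form), then apply L'Hôpital's rule:
  lim(x→0) 6·√x·ln(x) = 0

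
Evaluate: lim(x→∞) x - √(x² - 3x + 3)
This is an ∞-∞ indeterminate form.

Combine fractions or rationalize to convert ∞-∞ to 0/0 form:
  lim(x→∞) x - √(x² - 3x + 3) = 3/2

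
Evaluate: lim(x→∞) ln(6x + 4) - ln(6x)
This is an ∞-∞ indeterminate form.

Combine fractions or rationalize to convert ∞-∞ to 0/0 form:
  lim(x→∞) ln(6x + 4) - ln(6x) = 0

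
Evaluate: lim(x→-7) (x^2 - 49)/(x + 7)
This is a standard limit.

Factor or rationalize the expression:
  lim(x→-7) (x^2 - 49)/(x + 7) = -14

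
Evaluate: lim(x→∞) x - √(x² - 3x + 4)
This is an ∞-∞ indeterminate form.

Combine fractions or rationalize to convert ∞-∞ to 0/0 form:
  lim(x→∞) x - √(x² - 3x + 4) = 3/2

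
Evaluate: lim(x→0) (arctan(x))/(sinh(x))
This is a 0/0 indeterminate form.

Apply L'Hôpital's rule: differentiate numerator and denominator separately.
  f(x) = atan(x)   ⇒   f'(x) = 1/(x^2 + 1)
  g(x) = sinh(x)   ⇒   g'(x) = cosh(x)
  lim(x→0) f'(x)/g'(x) = lim(x→0) (1/(x^2 + 1))/(cosh(x))
  = 1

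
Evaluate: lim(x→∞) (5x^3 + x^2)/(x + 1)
This is an ∞/∞ indeterminate form.

Apply L'Hôpital's rule: differentiate numerator and denominator separately.
  f(x) = 5·x^3 + x^2   ⇒   f'(x) = 15·x^2 + 2·x
  g(x) = x + 1   ⇒   g'(x) = 1
  lim(x→∞) f'(x)/g'(x) = lim(x→∞) (15·x^2 + 2·x)/(1)
  = ∞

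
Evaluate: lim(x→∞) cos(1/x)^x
This is an exponential indeterminate form.

For exponential indeterminate forms, take the natural log:
  Let L = lim(x→∞) cos(1/x)^x
  Then ln(L) = lim(x→∞) [exponent × ln(base)]
  Evaluate using L'Hôpital or standard limits, then exponentiate.
  L = 1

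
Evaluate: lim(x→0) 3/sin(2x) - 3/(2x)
This is an ∞-∞ indeterminate form.

Combine fractions or rationalize to convert ∞-∞ to 0/0 form:
  lim(x→0) 3/sin(2x) - 3/(2x) = 0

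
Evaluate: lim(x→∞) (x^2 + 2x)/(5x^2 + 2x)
This is an ∞/∞ indeterminate form.

Apply L'Hôpital's rule: differentiate numerator and denominator separately.
  f(x) = x^2 + 2·x   ⇒   f'(x) = 2·x + 2
  g(x) = 5·x^2 + 2·x   ⇒   g'(x) = 10·x + 2
  lim(x→∞) f'(x)/g'(x) = lim(x→∞) (2·x + 2)/(10·x + 2)
  = 1/5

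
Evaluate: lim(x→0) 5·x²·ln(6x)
This is a 0·∞ indeterminate form.

Rewrite 0·∞ as a quotient (0/0 or ∞/∞ form), then apply L'Hôpital's rule:
  lim(x→0) 5·x²·ln(6x) = 0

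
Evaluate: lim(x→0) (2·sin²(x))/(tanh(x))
This is a 0/0 indeterminate form.

Apply L'Hôpital's rule: differentiate numerator and denominator separately.
  f(x) = 2·sin(x)^2   ⇒   f'(x) = 4·sin(x)·cos(x)
  g(x) = tanh(x)   ⇒   g'(x) = 1 - tanh(x)^2
  lim(x→0) f'(x)/g'(x) = lim(x→0) (4·sin(x)·cos(x))/(1 - tanh(x)^2)
  = 0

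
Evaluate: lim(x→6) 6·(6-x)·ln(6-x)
This is a 0·∞ indeterminate form.

Rewrite 0·∞ as a quotient (0/0 or ∞/∞ form), then apply L'Hôpital's rule:
  lim(x→6) 6·(6-x)·ln(6-x) = 0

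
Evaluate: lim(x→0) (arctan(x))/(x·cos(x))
This is a 0/0 indeterminate form.

Apply L'Hôpital's rule: differentiate numerator and denominator separately.
  f(x) = atan(x)   ⇒   f'(x) = 1/(x^2 + 1)
  g(x) = x·cos(x)   ⇒   g'(x) = -x·sin(x) + cos(x)
  lim(x→0) f'(x)/g'(x) = lim(x→0) (1/(x^2 + 1))/(-x·sin(x) + cos(x))
  = 1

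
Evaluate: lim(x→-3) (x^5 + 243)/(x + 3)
This is a standard limit.

Factor or rationalize the expression:
  lim(x→-3) (x^5 + 243)/(x + 3) = 405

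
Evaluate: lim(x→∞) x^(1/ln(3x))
This is an exponential indeterminate form.

For exponential indeterminate forms, take the natural log:
  Let L = lim(x→∞) x^(1/ln(3x))
  Then ln(L) = lim(x→∞) [exponent × ln(base)]
  Evaluate using L'Hôpital or standard limits, then exponentiate.
  L = e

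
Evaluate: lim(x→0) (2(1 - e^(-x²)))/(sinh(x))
This is a 0/0 indeterminate form.

Apply L'Hôpital's rule: differentiate numerator and denominator separately.
  f(x) = 2 - 2·e^(-x^2)   ⇒   f'(x) = 4·x·e^(-x^2)
  g(x) = sinh(x)   ⇒   g'(x) = cosh(x)
  lim(x→0) f'(x)/g'(x) = lim(x→0) (4·x·e^(-x^2))/(cosh(x))
  = 0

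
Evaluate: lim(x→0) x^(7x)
This is an exponential indeterminate form.

For exponential indeterminate forms, take the natural log:
  Let L = lim(x→0) x^(7x)
  Then ln(L) = lim(x→0) [exponent × ln(base)]
  Evaluate using L'Hôpital or standard limits, then exponentiate.
  L = 1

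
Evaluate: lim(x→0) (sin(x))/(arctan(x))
This is a 0/0 indeterminate form.

Apply L'Hôpital's rule: differentiate numerator and denominator separately.
  f(x) = sin(x)   ⇒   f'(x) = cos(x)
  g(x) = atan(x)   ⇒   g'(x) = 1/(x^2 + 1)
  lim(x→0) f'(x)/g'(x) = lim(x→0) (cos(x))/(1/(x^2 + 1))
  = 1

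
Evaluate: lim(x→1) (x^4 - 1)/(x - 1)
This is a standard limit.

Factor or rationalize the expression:
  lim(x→1) (x^4 - 1)/(x - 1) = 4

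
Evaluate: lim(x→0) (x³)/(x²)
This is a 0/0 indeterminate form.

Apply L'Hôpital's rule: differentiate numerator and denominator separately.
  f(x) = x^3   ⇒   f'(x) = 3·x^2
  g(x) = x^2   ⇒   g'(x) = 2·x
  lim(x→0) f'(x)/g'(x) = lim(x→0) (3·x^2)/(2·x)
  = 0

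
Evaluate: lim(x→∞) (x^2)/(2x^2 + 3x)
This is an ∞/∞ indeterminate form.

Apply L'Hôpital's rule: differentiate numerator and denominator separately.
  f(x) = x^2   ⇒   f'(x) = 2·x
  g(x) = 2·x^2 + 3·x   ⇒   g'(x) = 4·x + 3
  lim(x→∞) f'(x)/g'(x) = lim(x→∞) (2·x)/(4·x + 3)
  = 1/2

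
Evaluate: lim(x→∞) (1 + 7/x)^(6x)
This is an exponential indeterminate form.

For exponential indeterminate forms, take the natural log:
  Let L = lim(x→∞) (1 + 7/x)^(6x)
  Then ln(L) = lim(x→∞) [exponent × ln(base)]
  Evaluate using L'Hôpital or standard limits, then exponentiate.
  L = e^(42)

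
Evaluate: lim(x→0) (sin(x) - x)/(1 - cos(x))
This is a 0/0 indeterminate form.

Apply L'Hôpital's rule: differentiate numerator and denominator separately.
  f(x) = -x + sin(x)   ⇒   f'(x) = cos(x) - 1
  g(x) = 1 - cos(x)   ⇒   g'(x) = sin(x)
  lim(x→0) f'(x)/g'(x) = lim(x→0) (cos(x) - 1)/(sin(x))
  = 0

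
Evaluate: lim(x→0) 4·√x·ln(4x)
This is a 0·∞ indeterminate form.

Rewrite 0·∞ as a quotient (0/0 or ∞/∞ form), then apply L'Hôpital's rule:
  lim(x→0) 4·√x·ln(4x) = 0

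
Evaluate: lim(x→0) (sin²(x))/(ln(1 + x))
This is a 0/0 indeterminate form.

Apply L'Hôpital's rule: differentiate numerator and denominator separately.
  f(x) = sin(x)^2   ⇒   f'(x) = 2·sin(x)·cos(x)
  g(x) = ln(x + 1)   ⇒   g'(x) = 1/(x + 1)
  lim(x→0) f'(x)/g'(x) = lim(x→0) (2·sin(x)·cos(x))/(1/(x + 1))
  = 0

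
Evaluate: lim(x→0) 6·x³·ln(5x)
This is a 0·∞ indeterminate form.

Rewrite 0·∞ as a quotient (0/0 or ∞/∞ form), then apply L'Hôpital's rule:
  lim(x→0) 6·x³·ln(5x) = 0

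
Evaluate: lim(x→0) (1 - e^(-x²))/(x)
This is a 0/0 indeterminate form.

Apply L'Hôpital's rule: differentiate numerator and denominator separately.
  f(x) = 1 - e^(-x^2)   ⇒   f'(x) = 2·x·e^(-x^2)
  g(x) = x   ⇒   g'(x) = 1
  lim(x→0) f'(x)/g'(x) = lim(x→0) (2·x·e^(-x^2))/(1)
  = 0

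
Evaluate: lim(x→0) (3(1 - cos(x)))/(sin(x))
This is a 0/0 indeterminate form.

Apply L'Hôpital's rule: differentiate numerator and denominator separately.
  f(x) = 3 - 3·cos(x)   ⇒   f'(x) = 3·sin(x)
  g(x) = sin(x)   ⇒   g'(x) = cos(x)
  lim(x→0) f'(x)/g'(x) = lim(x→0) (3·sin(x))/(cos(x))
  = 0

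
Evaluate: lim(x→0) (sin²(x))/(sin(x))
This is a 0/0 indeterminate form.

Apply L'Hôpital's rule: differentiate numerator and denominator separately.
  f(x) = sin(x)^2   ⇒   f'(x) = 2·sin(x)·cos(x)
  g(x) = sin(x)   ⇒   g'(x) = cos(x)
  lim(x→0) f'(x)/g'(x) = lim(x→0) (2·sin(x)·cos(x))/(cos(x))
  = 0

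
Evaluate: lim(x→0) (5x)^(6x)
This is an exponential indeterminate form.

For exponential indeterminate forms, take the natural log:
  Let L = lim(x→0) (5x)^(6x)
  Then ln(L) = lim(x→0) [exponent × ln(base)]
  Evaluate using L'Hôpital or standard limits, then exponentiate.
  L = 1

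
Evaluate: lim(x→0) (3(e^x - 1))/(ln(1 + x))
This is a 0/0 indeterminate form.

Apply L'Hôpital's rule: differentiate numerator and denominator separately.
  f(x) = 3·e^(x) - 3   ⇒   f'(x) = 3·e^(x)
  g(x) = ln(x + 1)   ⇒   g'(x) = 1/(x + 1)
  lim(x→0) f'(x)/g'(x) = lim(x→0) (3·e^(x))/(1/(x + 1))
  = 3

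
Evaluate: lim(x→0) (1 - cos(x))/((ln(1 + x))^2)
This is a 0/0 indeterminate form.

Apply L'Hôpital's rule: differentiate numerator and denominator separately.
  f(x) = 1 - cos(x)   ⇒   f'(x) = sin(x)
  g(x) = ln(x + 1)^2   ⇒   g'(x) = 2·ln(x + 1)/(x + 1)
  lim(x→0) f'(x)/g'(x) = lim(x→0) (sin(x))/(2·ln(x + 1)/(x + 1))
  = 1/2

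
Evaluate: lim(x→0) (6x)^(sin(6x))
This is an exponential indeterminate form.

For exponential indeterminate forms, take the natural log:
  Let L = lim(x→0) (6x)^(sin(6x))
  Then ln(L) = lim(x→0) [exponent × ln(base)]
  Evaluate using L'Hôpital or standard limits, then exponentiate.
  L = 1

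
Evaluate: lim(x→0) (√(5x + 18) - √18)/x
This is a standard limit.

Factor or rationalize the expression:
  lim(x→0) (√(5x + 18) - √18)/x = 5·sqrt(2)/12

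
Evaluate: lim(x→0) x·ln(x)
This is a 0·∞ indeterminate form.

Rewrite 0·∞ as a quotient (0/0 or ∞/∞ form), then apply L'Hôpital's rule:
  lim(x→0) x·ln(x) = 0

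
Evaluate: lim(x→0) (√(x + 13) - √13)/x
This is a standard limit.

Factor or rationalize the expression:
  lim(x→0) (√(x + 13) - √13)/x = sqrt(13)/26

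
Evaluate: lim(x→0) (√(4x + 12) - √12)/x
This is a standard limit.

Factor or rationalize the expression:
  lim(x→0) (√(4x + 12) - √12)/x = sqrt(3)/3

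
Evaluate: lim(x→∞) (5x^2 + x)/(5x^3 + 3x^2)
This is an ∞/∞ indeterminate form.

Apply L'Hôpital's rule: differentiate numerator and denominator separately.
  f(x) = 5·x^2 + x   ⇒   f'(x) = 10·x + 1
  g(x) = 5·x^3 + 3·x^2   ⇒   g'(x) = 15·x^2 + 6·x
  lim(x→∞) f'(x)/g'(x) = lim(x→∞) (10·x + 1)/(15·x^2 + 6·x)
  = 0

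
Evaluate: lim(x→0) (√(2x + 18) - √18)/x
This is a standard limit.

Factor or rationalize the expression:
  lim(x→0) (√(2x + 18) - √18)/x = sqrt(2)/6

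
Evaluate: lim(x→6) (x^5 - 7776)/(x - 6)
This is a standard limit.

Factor or rationalize the expression:
  lim(x→6) (x^5 - 7776)/(x - 6) = 6480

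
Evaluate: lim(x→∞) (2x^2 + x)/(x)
This is an ∞/∞ indeterminate form.

Apply L'Hôpital's rule: differentiate numerator and denominator separately.
  f(x) = 2·x^2 + x   ⇒   f'(x) = 4·x + 1
  g(x) = x   ⇒   g'(x) = 1
  lim(x→∞) f'(x)/g'(x) = lim(x→∞) (4·x + 1)/(1)
  = ∞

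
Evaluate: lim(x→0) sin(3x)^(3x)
This is an exponential indeterminate form.

For exponential indeterminate forms, take the natural log:
  Let L = lim(x→0) sin(3x)^(3x)
  Then ln(L) = lim(x→0) [exponent × ln(base)]
  Evaluate using L'Hôpital or standard limits, then exponentiate.
  L = 1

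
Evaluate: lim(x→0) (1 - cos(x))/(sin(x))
This is a 0/0 indeterminate form.

Apply L'Hôpital's rule: differentiate numerator and denominator separately.
  f(x) = 1 - cos(x)   ⇒   f'(x) = sin(x)
  g(x) = sin(x)   ⇒   g'(x) = cos(x)
  lim(x→0) f'(x)/g'(x) = lim(x→0) (sin(x))/(cos(x))
  = 0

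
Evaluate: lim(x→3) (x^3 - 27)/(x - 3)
This is a standard limit.

Factor or rationalize the expression:
  lim(x→3) (x^3 - 27)/(x - 3) = 27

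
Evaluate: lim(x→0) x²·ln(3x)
This is a 0·∞ indeterminate form.

Rewrite 0·∞ as a quotient (0/0 or ∞/∞ form), then apply L'Hôpital's rule:
  lim(x→0) x²·ln(3x) = 0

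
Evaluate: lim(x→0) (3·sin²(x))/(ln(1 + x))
This is a 0/0 indeterminate form.

Apply L'Hôpital's rule: differentiate numerator and denominator separately.
  f(x) = 3·sin(x)^2   ⇒   f'(x) = 6·sin(x)·cos(x)
  g(x) = ln(x + 1)   ⇒   g'(x) = 1/(x + 1)
  lim(x→0) f'(x)/g'(x) = lim(x→0) (6·sin(x)·cos(x))/(1/(x + 1))
  = 0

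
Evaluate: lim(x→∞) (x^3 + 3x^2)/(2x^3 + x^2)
This is an ∞/∞ indeterminate form.

Apply L'Hôpital's rule: differentiate numerator and denominator separately.
  f(x) = x^3 + 3·x^2   ⇒   f'(x) = 3·x^2 + 6·x
  g(x) = 2·x^3 + x^2   ⇒   g'(x) = 6·x^2 + 2·x
  lim(x→∞) f'(x)/g'(x) = lim(x→∞) (3·x^2 + 6·x)/(6·x^2 + 2·x)
  = 1/2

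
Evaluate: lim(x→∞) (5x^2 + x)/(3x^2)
This is an ∞/∞ indeterminate form.

Apply L'Hôpital's rule: differentiate numerator and denominator separately.
  f(x) = 5·x^2 + x   ⇒   f'(x) = 10·x + 1
  g(x) = 3·x^2   ⇒   g'(x) = 6·x
  lim(x→∞) f'(x)/g'(x) = lim(x→∞) (10·x + 1)/(6·x)
  = 5/3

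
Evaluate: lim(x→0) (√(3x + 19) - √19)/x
This is a standard limit.

Factor or rationalize the expression:
  lim(x→0) (√(3x + 19) - √19)/x = 3·sqrt(19)/38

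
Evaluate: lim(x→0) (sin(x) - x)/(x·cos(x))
This is a 0/0 indeterminate form.

Apply L'Hôpital's rule: differentiate numerator and denominator separately.
  f(x) = -x + sin(x)   ⇒   f'(x) = cos(x) - 1
  g(x) = x·cos(x)   ⇒   g'(x) = -x·sin(x) + cos(x)
  lim(x→0) f'(x)/g'(x) = lim(x→0) (cos(x) - 1)/(-x·sin(x) + cos(x))
  = 0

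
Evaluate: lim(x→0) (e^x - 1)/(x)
This is a 0/0 indeterminate form.

Apply L'Hôpital's rule: differentiate numerator and denominator separately.
  f(x) = e^(x) - 1   ⇒   f'(x) = e^(x)
  g(x) = x   ⇒   g'(x) = 1
  lim(x→0) f'(x)/g'(x) = lim(x→0) (e^(x))/(1)
  = 1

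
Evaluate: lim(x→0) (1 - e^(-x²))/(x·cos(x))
This is a 0/0 indeterminate form.

Apply L'Hôpital's rule: differentiate numerator and denominator separately.
  f(x) = 1 - e^(-x^2)   ⇒   f'(x) = 2·x·e^(-x^2)
  g(x) = x·cos(x)   ⇒   g'(x) = -x·sin(x) + cos(x)
  lim(x→0) f'(x)/g'(x) = lim(x→0) (2·x·e^(-x^2))/(-x·sin(x) + cos(x))
  = 0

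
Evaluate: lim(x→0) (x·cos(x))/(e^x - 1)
This is a 0/0 indeterminate form.

Apply L'Hôpital's rule: differentiate numerator and denominator separately.
  f(x) = x·cos(x)   ⇒   f'(x) = -x·sin(x) + cos(x)
  g(x) = e^(x) - 1   ⇒   g'(x) = e^(x)
  lim(x→0) f'(x)/g'(x) = lim(x→0) (-x·sin(x) + cos(x))/(e^(x))
  = 1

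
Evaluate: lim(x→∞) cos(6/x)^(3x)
This is an exponential indeterminate form.

For exponential indeterminate forms, take the natural log:
  Let L = lim(x→∞) cos(6/x)^(3x)
  Then ln(L) = lim(x→∞) [exponent × ln(base)]
  Evaluate using L'Hôpital or standard limits, then exponentiate.
  L = 1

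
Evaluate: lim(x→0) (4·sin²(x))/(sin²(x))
This is a 0/0 indeterminate form.

Apply L'Hôpital's rule: differentiate numerator and denominator separately.
  f(x) = 4·sin(x)^2   ⇒   f'(x) = 8·sin(x)·cos(x)
  g(x) = sin(x)^2   ⇒   g'(x) = 2·sin(x)·cos(x)
  lim(x→0) f'(x)/g'(x) = lim(x→0) (8·sin(x)·cos(x))/(2·sin(x)·cos(x))
  = 4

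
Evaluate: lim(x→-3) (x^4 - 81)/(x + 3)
This is a standard limit.

Factor or rationalize the expression:
  lim(x→-3) (x^4 - 81)/(x + 3) = -108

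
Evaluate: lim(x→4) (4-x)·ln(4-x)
This is a 0·∞ indeterminate form.

Rewrite 0·∞ as a quotient (0/0 or ∞/∞ form), then apply L'Hôpital's rule:
  lim(x→4) (4-x)·ln(4-x) = 0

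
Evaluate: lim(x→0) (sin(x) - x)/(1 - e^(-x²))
This is a 0/0 indeterminate form.

Apply L'Hôpital's rule: differentiate numerator and denominator separately.
  f(x) = -x + sin(x)   ⇒   f'(x) = cos(x) - 1
  g(x) = 1 - e^(-x^2)   ⇒   g'(x) = 2·x·e^(-x^2)
  lim(x→0) f'(x)/g'(x) = lim(x→0) (cos(x) - 1)/(2·x·e^(-x^2))
  = 0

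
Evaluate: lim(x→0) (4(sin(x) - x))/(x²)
This is a 0/0 indeterminate form.

Apply L'Hôpital's rule: differentiate numerator and denominator separately.
  f(x) = -4·x + 4·sin(x)   ⇒   f'(x) = 4·cos(x) - 4
  g(x) = x^2   ⇒   g'(x) = 2·x
  lim(x→0) f'(x)/g'(x) = lim(x→0) (4·cos(x) - 4)/(2·x)
  = 0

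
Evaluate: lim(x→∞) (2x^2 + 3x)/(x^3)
This is an ∞/∞ indeterminate form.

Apply L'Hôpital's rule: differentiate numerator and denominator separately.
  f(x) = 2·x^2 + 3·x   ⇒   f'(x) = 4·x + 3
  g(x) = x^3   ⇒   g'(x) = 3·x^2
  lim(x→∞) f'(x)/g'(x) = lim(x→∞) (4·x + 3)/(3·x^2)
  = 0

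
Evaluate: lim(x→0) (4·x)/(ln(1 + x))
This is a 0/0 indeterminate form.

Apply L'Hôpital's rule: differentiate numerator and denominator separately.
  f(x) = 4·x   ⇒   f'(x) = 4
  g(x) = ln(x + 1)   ⇒   g'(x) = 1/(x + 1)
  lim(x→0) f'(x)/g'(x) = lim(x→0) (4)/(1/(x + 1))
  = 4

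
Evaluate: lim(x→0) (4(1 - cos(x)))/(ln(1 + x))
This is a 0/0 indeterminate form.

Apply L'Hôpital's rule: differentiate numerator and denominator separately.
  f(x) = 4 - 4·cos(x)   ⇒   f'(x) = 4·sin(x)
  g(x) = ln(x + 1)   ⇒   g'(x) = 1/(x + 1)
  lim(x→0) f'(x)/g'(x) = lim(x→0) (4·sin(x))/(1/(x + 1))
  = 0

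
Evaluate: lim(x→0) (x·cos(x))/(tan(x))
This is a 0/0 indeterminate form.

Apply L'Hôpital's rule: differentiate numerator and denominator separately.
  f(x) = x·cos(x)   ⇒   f'(x) = -x·sin(x) + cos(x)
  g(x) = tan(x)   ⇒   g'(x) = tan(x)^2 + 1
  lim(x→0) f'(x)/g'(x) = lim(x→0) (-x·sin(x) + cos(x))/(tan(x)^2 + 1)
  = 1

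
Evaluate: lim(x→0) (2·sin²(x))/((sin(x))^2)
This is a 0/0 indeterminate form.

Apply L'Hôpital's rule: differentiate numerator and denominator separately.
  f(x) = 2·sin(x)^2   ⇒   f'(x) = 4·sin(x)·cos(x)
  g(x) = sin(x)^2   ⇒   g'(x) = 2·sin(x)·cos(x)
  lim(x→0) f'(x)/g'(x) = lim(x→0) (4·sin(x)·cos(x))/(2·sin(x)·cos(x))
  = 2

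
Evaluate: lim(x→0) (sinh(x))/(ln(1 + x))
This is a 0/0 indeterminate form.

Apply L'Hôpital's rule: differentiate numerator and denominator separately.
  f(x) = sinh(x)   ⇒   f'(x) = cosh(x)
  g(x) = ln(x + 1)   ⇒   g'(x) = 1/(x + 1)
  lim(x→0) f'(x)/g'(x) = lim(x→0) (cosh(x))/(1/(x + 1))
  = 1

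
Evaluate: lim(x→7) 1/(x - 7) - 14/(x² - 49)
This is an ∞-∞ indeterminate form.

Combine fractions or rationalize to convert ∞-∞ to 0/0 form:
  lim(x→7) 1/(x - 7) - 14/(x² - 49) = 1/14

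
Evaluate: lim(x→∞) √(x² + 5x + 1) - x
This is an ∞-∞ indeterminate form.

Combine fractions or rationalize to convert ∞-∞ to 0/0 form:
  lim(x→∞) √(x² + 5x + 1) - x = 5/2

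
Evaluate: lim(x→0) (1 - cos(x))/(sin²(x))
This is a 0/0 indeterminate form.

Apply L'Hôpital's rule: differentiate numerator and denominator separately.
  f(x) = 1 - cos(x)   ⇒   f'(x) = sin(x)
  g(x) = sin(x)^2   ⇒   g'(x) = 2·sin(x)·cos(x)
  lim(x→0) f'(x)/g'(x) = lim(x→0) (sin(x))/(2·sin(x)·cos(x))
  = 1/2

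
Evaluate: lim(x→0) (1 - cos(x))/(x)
This is a 0/0 indeterminate form.

Apply L'Hôpital's rule: differentiate numerator and denominator separately.
  f(x) = 1 - cos(x)   ⇒   f'(x) = sin(x)
  g(x) = x   ⇒   g'(x) = 1
  lim(x→0) f'(x)/g'(x) = lim(x→0) (sin(x))/(1)
  = 0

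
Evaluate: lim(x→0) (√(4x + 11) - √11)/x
This is a standard limit.

Factor or rationalize the expression:
  lim(x→0) (√(4x + 11) - √11)/x = 2·sqrt(11)/11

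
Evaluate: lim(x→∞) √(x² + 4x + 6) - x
This is an ∞-∞ indeterminate form.

Combine fractions or rationalize to convert ∞-∞ to 0/0 form:
  lim(x→∞) √(x² + 4x + 6) - x = 2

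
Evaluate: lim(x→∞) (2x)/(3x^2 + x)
This is an ∞/∞ indeterminate form.

Apply L'Hôpital's rule: differentiate numerator and denominator separately.
  f(x) = 2·x   ⇒   f'(x) = 2
  g(x) = 3·x^2 + x   ⇒   g'(x) = 6·x + 1
  lim(x→∞) f'(x)/g'(x) = lim(x→∞) (2)/(6·x + 1)
  = 0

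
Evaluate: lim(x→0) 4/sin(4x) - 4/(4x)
This is an ∞-∞ indeterminate form.

Combine fractions or rationalize to convert ∞-∞ to 0/0 form:
  lim(x→0) 4/sin(4x) - 4/(4x) = 0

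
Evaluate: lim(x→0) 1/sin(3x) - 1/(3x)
This is an ∞-∞ indeterminate form.

Combine fractions or rationalize to convert ∞-∞ to 0/0 form:
  lim(x→0) 1/sin(3x) - 1/(3x) = 0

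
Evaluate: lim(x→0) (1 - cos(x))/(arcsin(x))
This is a 0/0 indeterminate form.

Apply L'Hôpital's rule: differentiate numerator and denominator separately.
  f(x) = 1 - cos(x)   ⇒   f'(x) = sin(x)
  g(x) = asin(x)   ⇒   g'(x) = 1/sqrt(1 - x^2)
  lim(x→0) f'(x)/g'(x) = lim(x→0) (sin(x))/(1/sqrt(1 - x^2))
  = 0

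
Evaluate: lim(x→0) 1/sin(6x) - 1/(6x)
This is an ∞-∞ indeterminate form.

Combine fractions or rationalize to convert ∞-∞ to 0/0 form:
  lim(x→0) 1/sin(6x) - 1/(6x) = 0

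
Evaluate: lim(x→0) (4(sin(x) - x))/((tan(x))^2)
This is a 0/0 indeterminate form.

Apply L'Hôpital's rule: differentiate numerator and denominator separately.
  f(x) = -4·x + 4·sin(x)   ⇒   f'(x) = 4·cos(x) - 4
  g(x) = tan(x)^2   ⇒   g'(x) = (2·tan(x)^2 + 2)·tan(x)
  lim(x→0) f'(x)/g'(x) = lim(x→0) (4·cos(x) - 4)/((2·tan(x)^2 + 2)·tan(x))
  = 0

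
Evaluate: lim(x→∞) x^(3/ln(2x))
This is an exponential indeterminate form.

For exponential indeterminate forms, take the natural log:
  Let L = lim(x→∞) x^(3/ln(2x))
  Then ln(L) = lim(x→∞) [exponent × ln(base)]
  Evaluate using L'Hôpital or standard limits, then exponentiate.
  L = e^(3)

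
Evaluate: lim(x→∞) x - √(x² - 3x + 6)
This is an ∞-∞ indeterminate form.

Combine fractions or rationalize to convert ∞-∞ to 0/0 form:
  lim(x→∞) x - √(x² - 3x + 6) = 3/2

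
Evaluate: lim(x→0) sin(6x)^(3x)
This is an exponential indeterminate form.

For exponential indeterminate forms, take the natural log:
  Let L = lim(x→0) sin(6x)^(3x)
  Then ln(L) = lim(x→0) [exponent × ln(base)]
  Evaluate using L'Hôpital or standard limits, then exponentiate.
  L = 1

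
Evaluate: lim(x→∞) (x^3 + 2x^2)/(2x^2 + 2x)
This is an ∞/∞ indeterminate form.

Apply L'Hôpital's rule: differentiate numerator and denominator separately.
  f(x) = x^3 + 2·x^2   ⇒   f'(x) = 3·x^2 + 4·x
  g(x) = 2·x^2 + 2·x   ⇒   g'(x) = 4·x + 2
  lim(x→∞) f'(x)/g'(x) = lim(x→∞) (3·x^2 + 4·x)/(4·x + 2)
  = ∞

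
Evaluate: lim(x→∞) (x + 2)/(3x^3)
This is an ∞/∞ indeterminate form.

Apply L'Hôpital's rule: differentiate numerator and denominator separately.
  f(x) = x + 2   ⇒   f'(x) = 1
  g(x) = 3·x^3   ⇒   g'(x) = 9·x^2
  lim(x→∞) f'(x)/g'(x) = lim(x→∞) (1)/(9·x^2)
  = 0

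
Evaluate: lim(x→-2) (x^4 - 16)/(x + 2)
This is a standard limit.

Factor or rationalize the expression:
  lim(x→-2) (x^4 - 16)/(x + 2) = -32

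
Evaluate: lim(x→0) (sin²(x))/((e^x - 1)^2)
This is a 0/0 indeterminate form.

Apply L'Hôpital's rule: differentiate numerator and denominator separately.
  f(x) = sin(x)^2   ⇒   f'(x) = 2·sin(x)·cos(x)
  g(x) = (e^(x) - 1)^2   ⇒   g'(x) = 2·(e^(x) - 1)·e^(x)
  lim(x→0) f'(x)/g'(x) = lim(x→0) (2·sin(x)·cos(x))/(2·(e^(x) - 1)·e^(x))
  = 1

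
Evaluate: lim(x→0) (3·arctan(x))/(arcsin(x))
This is a 0/0 indeterminate form.

Apply L'Hôpital's rule: differentiate numerator and denominator separately.
  f(x) = 3·atan(x)   ⇒   f'(x) = 3/(x^2 + 1)
  g(x) = asin(x)   ⇒   g'(x) = 1/sqrt(1 - x^2)
  lim(x→0) f'(x)/g'(x) = lim(x→0) (3/(x^2 + 1))/(1/sqrt(1 - x^2))
  = 3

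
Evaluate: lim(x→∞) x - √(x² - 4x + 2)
This is an ∞-∞ indeterminate form.

Combine fractions or rationalize to convert ∞-∞ to 0/0 form:
  lim(x→∞) x - √(x² - 4x + 2) = 2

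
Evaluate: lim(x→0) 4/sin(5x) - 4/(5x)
This is an ∞-∞ indeterminate form.

Combine fractions or rationalize to convert ∞-∞ to 0/0 form:
  lim(x→0) 4/sin(5x) - 4/(5x) = 0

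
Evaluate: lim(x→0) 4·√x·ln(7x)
This is a 0·∞ indeterminate form.

Rewrite 0·∞ as a quotient (0/0 or ∞/∞ form), then apply L'Hôpital's rule:
  lim(x→0) 4·√x·ln(7x) = 0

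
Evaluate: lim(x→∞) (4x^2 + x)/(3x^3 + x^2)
This is an ∞/∞ indeterminate form.

Apply L'Hôpital's rule: differentiate numerator and denominator separately.
  f(x) = 4·x^2 + x   ⇒   f'(x) = 8·x + 1
  g(x) = 3·x^3 + x^2   ⇒   g'(x) = 9·x^2 + 2·x
  lim(x→∞) f'(x)/g'(x) = lim(x→∞) (8·x + 1)/(9·x^2 + 2·x)
  = 0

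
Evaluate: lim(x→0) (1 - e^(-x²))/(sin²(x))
This is a 0/0 indeterminate form.

Apply L'Hôpital's rule: differentiate numerator and denominator separately.
  f(x) = 1 - e^(-x^2)   ⇒   f'(x) = 2·x·e^(-x^2)
  g(x) = sin(x)^2   ⇒   g'(x) = 2·sin(x)·cos(x)
  lim(x→0) f'(x)/g'(x) = lim(x→0) (2·x·e^(-x^2))/(2·sin(x)·cos(x))
  = 1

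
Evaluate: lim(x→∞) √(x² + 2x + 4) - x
This is an ∞-∞ indeterminate form.

Combine fractions or rationalize to convert ∞-∞ to 0/0 form:
  lim(x→∞) √(x² + 2x + 4) - x = 1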